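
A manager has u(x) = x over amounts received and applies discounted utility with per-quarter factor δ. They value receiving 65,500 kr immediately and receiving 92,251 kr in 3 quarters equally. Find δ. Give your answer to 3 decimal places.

δ ≈ 0.892

Indifference means u(65500) = δ^3 · u(92251), so δ^3 = u(65500)/u(92251).
With u(x) = x: δ^3 = 65500/92251 = 0.71002.
Taking the cube root: δ = 0.71002^(1/3) ≈ 0.892.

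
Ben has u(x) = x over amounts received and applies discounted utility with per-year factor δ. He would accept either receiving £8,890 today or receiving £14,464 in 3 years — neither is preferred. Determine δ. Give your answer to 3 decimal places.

δ ≈ 0.850

Indifference means u(8890) = δ^3 · u(14464), so δ^3 = u(8890)/u(14464).
With u(x) = x: δ^3 = 8890/14464 = 0.61463.
Hence δ = (0.61463)^(1/3) = 0.85023.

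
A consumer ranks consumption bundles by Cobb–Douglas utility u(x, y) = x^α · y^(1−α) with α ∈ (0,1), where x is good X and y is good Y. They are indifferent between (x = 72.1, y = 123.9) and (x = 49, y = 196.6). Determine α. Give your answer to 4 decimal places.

α ≈ 0.5445

Indifference: 72.1^α · 123.9^(1−α) = 49^α · 196.6^(1−α).
Rearrange to (72.1/49)^α = (196.6/123.9)^(1−α) and take logs: α·0.3862337 = (1−α)·0.4616964.
So α/(1−α) = (0.4616964)/(0.3862337) = 1.1953809, and α = 1.1953809/2.1953809 ≈ 0.5445.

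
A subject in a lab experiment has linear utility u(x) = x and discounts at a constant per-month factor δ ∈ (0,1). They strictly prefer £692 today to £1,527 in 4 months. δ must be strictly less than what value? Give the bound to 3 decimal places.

Under u(x) = x this choice says 692 > δ^4·1527.
Hence δ^4 < 692/1527 = 0.45318, and x ↦ x^(1/4) is increasing on (0,∞).
δ < (692/1527)^(1/4) ≈ 0.820.

δ < 0.820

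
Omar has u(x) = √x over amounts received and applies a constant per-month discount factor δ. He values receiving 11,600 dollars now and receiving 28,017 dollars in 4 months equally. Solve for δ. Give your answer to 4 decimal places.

δ ≈ 0.8956

Equating discounted utilities: u(11600) = δ^4·u(28017) ⇒ δ^4 = u(11600)/u(28017).
With u(x) = √x: δ^4 = √11600/√28017 = √(11600/28017) = 0.64345.
Hence δ = (0.64345)^(1/4) = 0.895632.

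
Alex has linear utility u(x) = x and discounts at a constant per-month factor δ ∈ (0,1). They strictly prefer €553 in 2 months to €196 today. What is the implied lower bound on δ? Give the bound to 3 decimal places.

Under u(x) = x this choice says 196 < δ^2·553.
Dividing by 553: δ^2 > 0.35443. Both sides are positive, so the square root keeps the direction.
δ > 0.35443^(1/2) = 0.595.

δ > 0.595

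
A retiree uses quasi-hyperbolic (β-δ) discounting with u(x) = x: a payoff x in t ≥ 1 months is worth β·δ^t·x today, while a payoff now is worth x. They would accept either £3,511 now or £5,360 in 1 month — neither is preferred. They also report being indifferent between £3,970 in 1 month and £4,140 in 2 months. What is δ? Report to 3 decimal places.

From the later pair, β·δ^1·3970 = β·δ^2·4140; dividing through, δ = 3970/4140 = 0.95894.

δ ≈ 0.959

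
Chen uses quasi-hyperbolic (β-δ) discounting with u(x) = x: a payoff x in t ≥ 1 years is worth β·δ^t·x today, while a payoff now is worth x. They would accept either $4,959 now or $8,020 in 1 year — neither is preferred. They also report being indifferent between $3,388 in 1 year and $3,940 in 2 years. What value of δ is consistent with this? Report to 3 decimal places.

Both payoffs in the second observation are in the future, so β drops out: δ^1·3388 = δ^2·3940 ⇒ δ = 3388/3940 = 0.85990.

δ ≈ 0.860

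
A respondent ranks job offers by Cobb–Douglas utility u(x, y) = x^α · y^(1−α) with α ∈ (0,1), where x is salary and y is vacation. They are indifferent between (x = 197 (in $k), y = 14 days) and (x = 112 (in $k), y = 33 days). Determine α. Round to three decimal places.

The Cobb–Douglas utilities coincide, so 197^α·14^(1−α) = 112^α·33^(1−α).
Rearrange to (197/112)^α = (33/14)^(1−α) and take logs: α·0.564705 = (1−α)·0.857450.
Thus α·(1.422155) = 0.857450, so α = 0.857450/1.422155 ≈ 0.603.

α ≈ 0.603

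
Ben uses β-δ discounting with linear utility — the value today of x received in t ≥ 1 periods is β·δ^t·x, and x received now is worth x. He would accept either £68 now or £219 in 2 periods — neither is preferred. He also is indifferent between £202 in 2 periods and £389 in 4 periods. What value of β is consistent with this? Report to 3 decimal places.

Both payoffs in the second observation are in the future, so β drops out: δ^2·202 = δ^4·389 ⇒ δ^2 = 202/389 = 0.51928, so δ = 0.72061.
The first indifference: 68 = β·δ^2·219, so β = 68/(δ^2·219) = 68/(0.51928·219) ≈ 0.598.

β ≈ 0.598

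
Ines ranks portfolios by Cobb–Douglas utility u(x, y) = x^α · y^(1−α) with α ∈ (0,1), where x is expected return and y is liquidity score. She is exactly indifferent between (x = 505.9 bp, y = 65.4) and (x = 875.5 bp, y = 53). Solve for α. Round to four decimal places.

α ≈ 0.2771

Set the two utilities equal: 505.9^α·65.4^(1−α) = 875.5^α·53^(1−α).
Rearrange to (505.9/875.5)^α = (53/65.4)^(1−α) and take logs: α·-0.5484561 = (1−α)·-0.2102303.
With A = -0.5484561 and B = -0.2102303: α·A = (1−α)·B, so α = B/(A+B) = -0.2102303/-0.7586864 ≈ 0.2771.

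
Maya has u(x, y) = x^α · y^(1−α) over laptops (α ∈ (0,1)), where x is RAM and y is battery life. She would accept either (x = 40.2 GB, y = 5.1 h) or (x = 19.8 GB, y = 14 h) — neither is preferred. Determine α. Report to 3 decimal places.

α ≈ 0.588

Indifference: 40.2^α · 5.1^(1−α) = 19.8^α · 14^(1−α).
(40.2/19.8)^α = (14/5.1)^(1−α); take logs: α·ln(40.2/19.8) = (1−α)·ln(14/5.1), i.e. α·0.708185 = (1−α)·1.009817.
So α/(1−α) = (1.009817)/(0.708185) = 1.425923, and α = 1.425923/2.425923 ≈ 0.588.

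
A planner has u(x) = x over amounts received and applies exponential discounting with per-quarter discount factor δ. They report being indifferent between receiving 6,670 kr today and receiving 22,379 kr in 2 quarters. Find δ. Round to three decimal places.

δ ≈ 0.546

Indifference means u(6670) = δ^2 · u(22379), so δ^2 = u(6670)/u(22379).
With u(x) = x: δ^2 = 6670/22379 = 0.29805.
Taking the square root: δ = 0.29805^(1/2) ≈ 0.546.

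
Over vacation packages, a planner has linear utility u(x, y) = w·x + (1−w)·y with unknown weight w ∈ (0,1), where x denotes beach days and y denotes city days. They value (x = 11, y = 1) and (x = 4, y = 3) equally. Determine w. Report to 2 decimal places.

w = 0.22

u(11,1) = u(4,3) means w·11 + (1−w)·1 = w·4 + (1−w)·3.
Rearranging, 7·w − 2·(1−w) = 0.
Hence w = 2/(7+2) = 2/9 = 0.22.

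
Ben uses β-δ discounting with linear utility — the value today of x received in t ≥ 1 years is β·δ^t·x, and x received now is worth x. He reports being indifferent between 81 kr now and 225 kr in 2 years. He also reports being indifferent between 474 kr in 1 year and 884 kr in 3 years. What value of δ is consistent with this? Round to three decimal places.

δ ≈ 0.732

Both payoffs in the second observation are in the future, so β drops out: δ^1·474 = δ^3·884 ⇒ δ^2 = 474/884 = 0.53620, so δ = 0.73226.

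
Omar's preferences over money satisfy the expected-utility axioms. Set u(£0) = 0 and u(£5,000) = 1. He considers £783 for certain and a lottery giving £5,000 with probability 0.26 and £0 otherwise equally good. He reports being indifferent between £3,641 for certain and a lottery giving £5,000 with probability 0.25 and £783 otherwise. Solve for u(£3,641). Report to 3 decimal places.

0.445

The first gamble pins u(£783): it must equal 0.26·1 + 0.74·0 = 0.26.
The second indifference gives u(£3,641) = 0.25·u(£5,000) + 0.75·u(£783) = 0.25·1.00 + 0.75·0.26 = 0.4450.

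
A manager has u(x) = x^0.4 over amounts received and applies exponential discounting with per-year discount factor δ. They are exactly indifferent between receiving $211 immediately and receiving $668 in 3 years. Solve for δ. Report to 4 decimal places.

Indifference means u(211) = δ^3 · u(668), so δ^3 = u(211)/u(668).
With u(x) = x^0.4: δ^3 = 211^0.4/668^0.4 = (211/668)^0.4 = 0.63067.
So δ = 0.63067^(1/3) ≈ 0.8576.

δ ≈ 0.8576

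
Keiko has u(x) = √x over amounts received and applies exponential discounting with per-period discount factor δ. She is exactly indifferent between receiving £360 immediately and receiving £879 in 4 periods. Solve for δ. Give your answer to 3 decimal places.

Equating discounted utilities: u(360) = δ^4·u(879) ⇒ δ^4 = u(360)/u(879).
Since u(x) = √x, δ^4 = √(360/879) = 0.63997.
So δ = 0.63997^(1/4) ≈ 0.894.

δ ≈ 0.894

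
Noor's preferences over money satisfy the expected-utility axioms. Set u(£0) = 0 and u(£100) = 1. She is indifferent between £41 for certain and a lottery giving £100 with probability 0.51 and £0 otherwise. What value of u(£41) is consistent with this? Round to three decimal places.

0.510

By the standard-gamble method, u(£41) is just the indifference probability on the best outcome: 0.51.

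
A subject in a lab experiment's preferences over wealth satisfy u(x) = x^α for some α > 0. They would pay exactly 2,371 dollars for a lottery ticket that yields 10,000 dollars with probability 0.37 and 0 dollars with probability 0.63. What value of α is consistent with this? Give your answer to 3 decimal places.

α ≈ 0.691

The lottery's expected utility is 0.37·u(10000) + 0.63·u(0) = 0.37·10000^α (since u(0) = 0 for α > 0).
Indifference: 2371^α = 0.37·10000^α, so (2371/10000)^α = 0.37.
Taking logs: α·ln(2371/10000) = ln(0.37), so α = -0.994252 / -1.439273 ≈ 0.691.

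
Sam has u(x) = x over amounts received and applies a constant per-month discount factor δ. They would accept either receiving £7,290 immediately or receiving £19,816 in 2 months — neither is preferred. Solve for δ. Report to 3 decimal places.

The payoff in 2 months is discounted by δ^2, so u(7290) = δ^2·u(19816) and δ^2 = u(7290)/u(19816).
With u(x) = x: δ^2 = 7290/19816 = 0.36788.
So δ = 0.36788^(1/2) ≈ 0.607.

δ ≈ 0.607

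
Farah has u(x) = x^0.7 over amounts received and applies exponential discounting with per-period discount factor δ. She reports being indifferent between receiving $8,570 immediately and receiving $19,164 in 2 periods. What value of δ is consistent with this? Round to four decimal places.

Equating discounted utilities: u(8570) = δ^2·u(19164) ⇒ δ^2 = u(8570)/u(19164).
With u(x) = x^0.7: δ^2 = 8570^0.7/19164^0.7 = (8570/19164)^0.7 = 0.56931.
Hence δ = (0.56931)^(1/2) = 0.754524.

δ ≈ 0.7545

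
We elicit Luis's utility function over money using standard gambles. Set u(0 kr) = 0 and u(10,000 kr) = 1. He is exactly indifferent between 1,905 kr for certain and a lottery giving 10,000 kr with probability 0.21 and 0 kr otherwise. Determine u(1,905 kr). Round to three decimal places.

0.210

u(1,905 kr) equals the lottery's expected utility: 0.21·1 + 0.79·0 = 0.21.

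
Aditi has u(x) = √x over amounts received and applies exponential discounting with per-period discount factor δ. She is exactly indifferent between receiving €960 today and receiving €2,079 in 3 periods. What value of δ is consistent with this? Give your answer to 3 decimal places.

δ ≈ 0.879

The payoff in 3 periods is discounted by δ^3, so u(960) = δ^3·u(2079) and δ^3 = u(960)/u(2079).
Since u(x) = √x, δ^3 = √(960/2079) = 0.67953.
So δ = 0.67953^(1/3) ≈ 0.879.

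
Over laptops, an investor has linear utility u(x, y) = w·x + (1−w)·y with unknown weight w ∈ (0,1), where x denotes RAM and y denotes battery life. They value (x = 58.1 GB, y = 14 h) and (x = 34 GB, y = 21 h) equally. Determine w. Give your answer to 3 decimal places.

w = 0.225

Indifference: w·58.1 + (1−w)·14 = w·34 + (1−w)·21.
w·(58.1−34) = (1−w)·(21−14), i.e. w·24.1 = (1−w)·7.
Hence w = 7/(24.1+7) = 7/31.1 = 0.225.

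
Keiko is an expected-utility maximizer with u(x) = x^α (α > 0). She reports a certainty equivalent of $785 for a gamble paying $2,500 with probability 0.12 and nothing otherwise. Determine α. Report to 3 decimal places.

The lottery's expected utility is 0.12·u(2500) + 0.88·u(0) = 0.12·2500^α (since u(0) = 0 for α > 0).
Equating: 785^α = 0.12·2500^α, i.e. 0.3140^α = 0.12.
α = ln(0.12) / ln(785/2500) = -2.120264/-1.158362 ≈ 1.830.

α ≈ 1.830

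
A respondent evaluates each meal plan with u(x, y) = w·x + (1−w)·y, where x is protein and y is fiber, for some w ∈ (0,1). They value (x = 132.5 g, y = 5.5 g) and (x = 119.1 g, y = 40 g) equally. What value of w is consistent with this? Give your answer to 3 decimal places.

w = 0.720

u(132.5,5.5) = u(119.1,40) means w·132.5 + (1−w)·5.5 = w·119.1 + (1−w)·40.
Collecting terms: w·13.4 = (1−w)·34.5.
So w/(1−w) = 34.5/13.4 = 2.5746, giving w = 34.5/(13.4+34.5) = 0.720.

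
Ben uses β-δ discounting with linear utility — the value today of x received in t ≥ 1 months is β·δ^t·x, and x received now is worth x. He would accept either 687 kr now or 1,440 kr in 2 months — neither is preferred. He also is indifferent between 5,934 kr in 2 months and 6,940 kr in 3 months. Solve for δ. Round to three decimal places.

From the later pair, β·δ^2·5934 = β·δ^3·6940; dividing through, δ = 5934/6940 = 0.85504.

δ ≈ 0.855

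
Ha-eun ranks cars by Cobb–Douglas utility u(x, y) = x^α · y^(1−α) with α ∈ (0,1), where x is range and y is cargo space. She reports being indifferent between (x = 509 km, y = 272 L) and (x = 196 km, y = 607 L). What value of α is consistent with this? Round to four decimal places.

Set the two utilities equal: 509^α·272^(1−α) = 196^α·607^(1−α).
(509/196)^α = (607/272)^(1−α); take logs: α·ln(509/196) = (1−α)·ln(607/272), i.e. α·0.9543334 = (1−α)·0.8027267.
With A = 0.9543334 and B = 0.8027267: α·A = (1−α)·B, so α = B/(A+B) = 0.8027267/1.7570601 ≈ 0.4569.

α ≈ 0.4569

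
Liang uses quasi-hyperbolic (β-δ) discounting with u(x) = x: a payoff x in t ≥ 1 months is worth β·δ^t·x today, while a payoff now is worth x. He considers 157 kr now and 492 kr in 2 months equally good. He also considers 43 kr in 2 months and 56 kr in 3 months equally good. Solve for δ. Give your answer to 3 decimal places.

The second indifference involves only future payoffs, so β cancels: β·δ^2·43 = β·δ^3·56, giving δ = 43/56 = 0.76786.

δ ≈ 0.768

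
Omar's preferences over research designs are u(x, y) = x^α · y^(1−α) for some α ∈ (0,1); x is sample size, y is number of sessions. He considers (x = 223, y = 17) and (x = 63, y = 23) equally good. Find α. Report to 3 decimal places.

Set the two utilities equal: 223^α·17^(1−α) = 63^α·23^(1−α).
(223/63)^α = (23/17)^(1−α); take logs: α·ln(223/63) = (1−α)·ln(23/17), i.e. α·1.264037 = (1−α)·0.302281.
So α/(1−α) = (0.302281)/(1.264037) = 0.239139, and α = 0.239139/1.239139 ≈ 0.193.

α ≈ 0.193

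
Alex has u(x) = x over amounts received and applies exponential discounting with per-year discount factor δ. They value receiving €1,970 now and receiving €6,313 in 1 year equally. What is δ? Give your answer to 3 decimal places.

δ ≈ 0.312

The payoff in 1 year is discounted by δ, so u(1970) = δ·u(6313) and δ = u(1970)/u(6313).
With u(x) = x: δ = 1970/6313 = 0.31205.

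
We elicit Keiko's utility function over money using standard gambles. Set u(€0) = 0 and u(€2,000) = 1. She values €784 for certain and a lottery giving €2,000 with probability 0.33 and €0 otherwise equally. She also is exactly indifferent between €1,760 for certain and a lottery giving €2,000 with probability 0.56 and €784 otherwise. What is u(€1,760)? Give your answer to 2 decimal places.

From the first indifference, u(€784) = 0.33·u(€2,000) + 0.67·u(€0) = 0.33·1 + 0.67·0 = 0.33.
The second indifference gives u(€1,760) = 0.56·u(€2,000) + 0.44·u(€784) = 0.56·1.00 + 0.44·0.33 = 0.7052.

0.71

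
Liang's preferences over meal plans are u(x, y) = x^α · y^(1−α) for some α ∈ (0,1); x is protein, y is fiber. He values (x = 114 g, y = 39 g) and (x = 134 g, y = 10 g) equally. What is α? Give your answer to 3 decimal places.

The Cobb–Douglas utilities coincide, so 114^α·39^(1−α) = 134^α·10^(1−α).
Rearrange to (114/134)^α = (10/39)^(1−α) and take logs: α·-0.161641 = (1−α)·-1.360977.
Thus α·(-1.522618) = -1.360977, so α = -1.360977/-1.522618 ≈ 0.894.

α ≈ 0.894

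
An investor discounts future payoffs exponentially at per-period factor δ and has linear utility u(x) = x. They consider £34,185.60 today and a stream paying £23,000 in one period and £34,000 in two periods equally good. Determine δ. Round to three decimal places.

Equating present values: 34185.60 = 23000δ + 34000δ².
So 34000δ² + 23000δ − 34185.60 = 0.
The positive root is δ = [−23000 + √(23000² + 4·34000·34185.60)] / (2·34000) = (−23000 + 71960.000)/68000 ≈ 0.720.

δ ≈ 0.720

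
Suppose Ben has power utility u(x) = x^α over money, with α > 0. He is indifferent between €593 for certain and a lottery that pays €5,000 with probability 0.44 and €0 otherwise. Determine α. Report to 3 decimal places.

α ≈ 0.385

EU(lottery) = 0.44·5000^α + 0.56·0 = 0.44·5000^α.
Equating: 593^α = 0.44·5000^α, i.e. 0.1186^α = 0.44.
Taking logs: α·ln(593/5000) = ln(0.44), so α = -0.820981 / -2.131999 ≈ 0.385.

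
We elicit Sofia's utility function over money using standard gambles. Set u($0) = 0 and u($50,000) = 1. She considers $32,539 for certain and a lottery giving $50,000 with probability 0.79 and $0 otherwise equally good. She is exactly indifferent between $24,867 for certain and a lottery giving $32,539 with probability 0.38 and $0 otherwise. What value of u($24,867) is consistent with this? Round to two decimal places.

0.30

From the first indifference, u($32,539) = 0.79·u($50,000) + 0.21·u($0) = 0.79·1 + 0.21·0 = 0.79.
The second indifference gives u($24,867) = 0.38·u($32,539) + 0.62·u($0) = 0.38·0.79 + 0.62·0.00 = 0.3002.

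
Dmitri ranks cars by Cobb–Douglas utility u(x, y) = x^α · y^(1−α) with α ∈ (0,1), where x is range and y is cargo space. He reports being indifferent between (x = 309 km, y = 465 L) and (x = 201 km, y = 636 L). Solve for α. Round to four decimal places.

Set the two utilities equal: 309^α·465^(1−α) = 201^α·636^(1−α).
(309/201)^α = (636/465)^(1−α); take logs: α·ln(309/201) = (1−α)·ln(636/465), i.e. α·0.4300364 = (1−α)·0.3131612.
Thus α·(0.7431976) = 0.3131612, so α = 0.3131612/0.7431976 ≈ 0.4214.

α ≈ 0.4214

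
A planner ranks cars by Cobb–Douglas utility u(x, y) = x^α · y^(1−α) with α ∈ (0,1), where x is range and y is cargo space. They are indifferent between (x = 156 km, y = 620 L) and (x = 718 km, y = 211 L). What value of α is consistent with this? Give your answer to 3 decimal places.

Set the two utilities equal: 156^α·620^(1−α) = 718^α·211^(1−α).
Taking logs: α·ln 156 + (1−α)·ln 620 = α·ln 718 + (1−α)·ln 211, i.e. α·-1.526614 = (1−α)·-1.077861.
So α/(1−α) = (-1.077861)/(-1.526614) = 0.706047, and α = 0.706047/1.706047 ≈ 0.414.

α ≈ 0.414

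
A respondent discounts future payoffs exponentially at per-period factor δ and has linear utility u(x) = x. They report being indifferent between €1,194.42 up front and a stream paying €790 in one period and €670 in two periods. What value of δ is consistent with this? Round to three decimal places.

δ ≈ 0.870

The stream is worth 790δ + 670δ² today, so 790δ + 670δ² = 1194.42.
So 670δ² + 790δ − 1194.42 = 0.
δ = (−790 + √(790² + 4·670·1194.42)) / (2·670) = (−790 + √3825145.60) / 1340 ≈ 0.870.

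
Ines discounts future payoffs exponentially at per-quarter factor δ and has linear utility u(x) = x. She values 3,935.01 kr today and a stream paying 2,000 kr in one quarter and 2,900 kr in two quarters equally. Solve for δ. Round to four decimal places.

δ ≈ 0.8700

Equating present values: 3935.01 = 2000δ + 2900δ².
So 2900δ² + 2000δ − 3935.01 = 0.
δ = (−2000 + √(2000² + 4·2900·3935.01)) / (2·2900) = (−2000 + √49646116.00) / 5800 ≈ 0.8700.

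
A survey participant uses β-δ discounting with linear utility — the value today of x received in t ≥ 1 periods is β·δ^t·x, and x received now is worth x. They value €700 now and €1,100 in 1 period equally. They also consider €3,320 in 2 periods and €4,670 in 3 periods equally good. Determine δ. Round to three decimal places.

The second indifference involves only future payoffs, so β cancels: β·δ^2·3320 = β·δ^3·4670, giving δ = 3320/4670 = 0.71092.

δ ≈ 0.711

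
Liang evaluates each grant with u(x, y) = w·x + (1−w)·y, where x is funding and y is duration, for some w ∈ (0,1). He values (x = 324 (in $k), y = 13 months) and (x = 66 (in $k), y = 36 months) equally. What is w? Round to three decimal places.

w = 0.082

Equating utilities: w·324 + (1−w)·13 = w·66 + (1−w)·36.
w·(324−66) = (1−w)·(36−13), i.e. w·258 = (1−w)·23.
Hence w = 23/(258+23) = 23/281 = 0.082.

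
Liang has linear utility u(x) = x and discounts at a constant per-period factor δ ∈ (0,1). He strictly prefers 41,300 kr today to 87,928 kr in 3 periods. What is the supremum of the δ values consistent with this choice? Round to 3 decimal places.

δ < 0.777

Comparing present values: 41300 > δ^3·87928.
Hence δ^3 < 41300/87928 = 0.46970, and x ↦ x^(1/3) is increasing on (0,∞).
δ < (41300/87928)^(1/3) ≈ 0.777.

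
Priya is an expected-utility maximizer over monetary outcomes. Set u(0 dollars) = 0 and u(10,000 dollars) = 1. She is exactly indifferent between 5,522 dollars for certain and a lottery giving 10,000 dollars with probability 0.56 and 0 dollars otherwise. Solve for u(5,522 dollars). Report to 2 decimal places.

u(5,522 dollars) equals the lottery's expected utility: 0.56·1 + 0.44·0 = 0.56.

0.56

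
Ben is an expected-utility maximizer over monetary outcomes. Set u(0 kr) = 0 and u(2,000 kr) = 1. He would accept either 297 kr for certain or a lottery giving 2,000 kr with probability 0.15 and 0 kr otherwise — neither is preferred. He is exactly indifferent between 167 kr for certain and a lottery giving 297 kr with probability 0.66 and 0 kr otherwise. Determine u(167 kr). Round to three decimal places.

0.099

The first gamble pins u(297 kr): it must equal 0.15·1 + 0.85·0 = 0.15.
The second indifference gives u(167 kr) = 0.66·u(297 kr) + 0.34·u(0 kr) = 0.66·0.15 + 0.34·0.00 = 0.0990.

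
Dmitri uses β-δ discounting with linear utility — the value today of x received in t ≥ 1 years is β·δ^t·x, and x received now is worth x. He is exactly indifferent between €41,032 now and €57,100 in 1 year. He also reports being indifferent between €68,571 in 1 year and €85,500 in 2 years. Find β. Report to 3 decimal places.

β ≈ 0.896

The second indifference involves only future payoffs, so β cancels: β·δ^1·68571 = β·δ^2·85500, giving δ = 68571/85500 = 0.80200.
The first indifference: 41032 = β·δ·57100, so β = 41032/(δ·57100) = 41032/(0.80200·57100) ≈ 0.896.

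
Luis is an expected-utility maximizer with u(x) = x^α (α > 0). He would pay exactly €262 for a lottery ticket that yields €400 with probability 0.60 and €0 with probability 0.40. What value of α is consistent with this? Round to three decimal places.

EU(lottery) = 0.60·400^α + 0.40·0 = 0.60·400^α.
Equating: 262^α = 0.60·400^α, i.e. 0.6550^α = 0.60.
α = ln(0.60) / ln(262/400) = -0.510826/-0.423120 ≈ 1.207.

α ≈ 1.207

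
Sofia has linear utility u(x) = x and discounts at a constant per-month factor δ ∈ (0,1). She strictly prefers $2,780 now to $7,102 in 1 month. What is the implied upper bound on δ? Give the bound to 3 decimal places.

The preference means 2780 > δ·7102.
Dividing through by 7102 gives δ < 0.39144.

δ < 0.391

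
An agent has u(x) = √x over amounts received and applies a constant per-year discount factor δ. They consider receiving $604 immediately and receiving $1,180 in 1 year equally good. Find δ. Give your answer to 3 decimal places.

δ ≈ 0.715

Indifference means u(604) = δ · u(1180), so δ = u(604)/u(1180).
With u(x) = √x: δ = √604/√1180 = √(604/1180) = 0.71545.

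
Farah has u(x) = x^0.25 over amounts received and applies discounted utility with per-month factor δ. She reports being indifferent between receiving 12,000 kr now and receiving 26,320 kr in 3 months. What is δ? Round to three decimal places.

δ ≈ 0.937

Indifference means u(12000) = δ^3 · u(26320), so δ^3 = u(12000)/u(26320).
Since u(x) = x^0.25, δ^3 = (12000/26320)^0.25 = 0.45593^0.25 = 0.82172.
So δ = 0.82172^(1/3) ≈ 0.937.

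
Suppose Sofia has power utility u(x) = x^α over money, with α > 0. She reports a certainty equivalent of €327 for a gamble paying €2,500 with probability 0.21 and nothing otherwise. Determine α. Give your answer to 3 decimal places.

Since u(0) = 0, the lottery's EU is 0.21·2500^α.
Indifference: 327^α = 0.21·2500^α, so (327/2500)^α = 0.21.
α = ln(0.21) / ln(327/2500) = -1.560648/-2.034086 ≈ 0.767.

α ≈ 0.767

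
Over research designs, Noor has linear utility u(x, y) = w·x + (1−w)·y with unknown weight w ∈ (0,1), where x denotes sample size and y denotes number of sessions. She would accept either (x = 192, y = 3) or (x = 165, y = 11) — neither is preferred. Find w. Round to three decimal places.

w = 0.229

Indifference: w·192 + (1−w)·3 = w·165 + (1−w)·11.
Collecting terms: w·27 = (1−w)·8.
The marginal rate of substitution is 8/27, so w = 8/(27+8) = 0.229.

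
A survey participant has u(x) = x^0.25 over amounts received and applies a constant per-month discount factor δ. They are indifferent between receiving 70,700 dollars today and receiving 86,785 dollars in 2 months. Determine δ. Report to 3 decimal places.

δ ≈ 0.975

Indifference means u(70700) = δ^2 · u(86785), so δ^2 = u(70700)/u(86785).
With u(x) = x^0.25: δ^2 = 70700^0.25/86785^0.25 = (70700/86785)^0.25 = 0.95004.
So δ = 0.95004^(1/2) ≈ 0.975.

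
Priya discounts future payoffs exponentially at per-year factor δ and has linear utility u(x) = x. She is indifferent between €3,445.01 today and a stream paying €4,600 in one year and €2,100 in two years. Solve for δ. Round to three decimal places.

Present value of the stream is 4600·δ + 2100·δ². Indifference gives 4600δ + 2100δ² = 3445.01.
Rearranged: 2100δ² + 4600δ − 3445.01 = 0.
The positive root is δ = [−4600 + √(4600² + 4·2100·3445.01)] / (2·2100) = (−4600 + 7078.000)/4200 ≈ 0.590.

δ ≈ 0.590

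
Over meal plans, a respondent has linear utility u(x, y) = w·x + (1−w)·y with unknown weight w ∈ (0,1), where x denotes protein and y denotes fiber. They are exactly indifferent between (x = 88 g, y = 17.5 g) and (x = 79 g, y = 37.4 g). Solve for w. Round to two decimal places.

w = 0.69

Equating utilities: w·88 + (1−w)·17.5 = w·79 + (1−w)·37.4.
w·(88−79) = (1−w)·(37.4−17.5), i.e. w·9 = (1−w)·19.9.
The marginal rate of substitution is 19.9/9, so w = 19.9/(9+19.9) = 0.69.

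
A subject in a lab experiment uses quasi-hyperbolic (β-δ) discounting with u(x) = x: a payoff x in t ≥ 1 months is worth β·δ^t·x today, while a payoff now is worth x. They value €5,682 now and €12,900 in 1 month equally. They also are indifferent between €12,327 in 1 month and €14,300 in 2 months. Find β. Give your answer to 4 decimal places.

β ≈ 0.5110

Both payoffs in the second observation are in the future, so β drops out: δ^1·12327 = δ^2·14300 ⇒ δ = 12327/14300 = 0.86203.
The first indifference: 5682 = β·δ·12900, so β = 5682/(δ·12900) = 5682/(0.86203·12900) ≈ 0.5110.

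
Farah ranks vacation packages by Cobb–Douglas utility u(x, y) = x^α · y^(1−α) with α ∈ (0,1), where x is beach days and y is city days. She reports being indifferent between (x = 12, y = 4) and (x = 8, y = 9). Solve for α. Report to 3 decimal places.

α ≈ 0.667

Set the two utilities equal: 12^α·4^(1−α) = 8^α·9^(1−α).
(12/8)^α = (9/4)^(1−α); take logs: α·ln(12/8) = (1−α)·ln(9/4), i.e. α·0.405465 = (1−α)·0.810930.
Thus α·(1.216395) = 0.810930, so α = 0.810930/1.216395 ≈ 0.667.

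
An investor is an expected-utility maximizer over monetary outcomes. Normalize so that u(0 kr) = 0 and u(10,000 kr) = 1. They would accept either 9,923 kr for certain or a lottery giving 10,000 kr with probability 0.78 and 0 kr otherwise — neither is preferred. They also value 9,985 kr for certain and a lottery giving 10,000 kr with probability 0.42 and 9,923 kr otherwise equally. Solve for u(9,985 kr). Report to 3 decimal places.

The first gamble pins u(9,923 kr): it must equal 0.78·1 + 0.22·0 = 0.78.
Then u(9,985 kr) = 0.42·u(10,000 kr) + 0.58·u(9,923 kr) = 0.42·1.00 + 0.58·0.78 = 0.8724.

0.872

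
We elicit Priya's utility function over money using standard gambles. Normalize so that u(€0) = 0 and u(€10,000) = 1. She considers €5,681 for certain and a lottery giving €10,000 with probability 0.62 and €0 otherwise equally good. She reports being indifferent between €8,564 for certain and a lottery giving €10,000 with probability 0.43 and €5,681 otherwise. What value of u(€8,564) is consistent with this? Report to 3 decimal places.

0.783

The first gamble pins u(€5,681): it must equal 0.62·1 + 0.38·0 = 0.62.
The second indifference gives u(€8,564) = 0.43·u(€10,000) + 0.57·u(€5,681) = 0.43·1.00 + 0.57·0.62 = 0.7834.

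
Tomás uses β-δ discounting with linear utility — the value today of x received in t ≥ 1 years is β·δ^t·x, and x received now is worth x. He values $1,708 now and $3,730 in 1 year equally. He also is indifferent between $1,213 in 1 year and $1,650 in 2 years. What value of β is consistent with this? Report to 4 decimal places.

The second indifference involves only future payoffs, so β cancels: β·δ^1·1213 = β·δ^2·1650, giving δ = 1213/1650 = 0.73515.
Now use the now-vs-future pair: 1708 = β·δ·3730 gives β = 1708/(0.73515·3730) ≈ 0.6229.

β ≈ 0.6229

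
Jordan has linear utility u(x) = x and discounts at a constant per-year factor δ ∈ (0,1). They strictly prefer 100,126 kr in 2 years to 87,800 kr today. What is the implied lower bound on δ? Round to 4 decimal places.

δ > 0.9364

Under u(x) = x this choice says 87800 < δ^2·100126.
Hence δ^2 > 87800/100126 = 0.87690, and x ↦ x^(1/2) is increasing on (0,∞).
δ > 0.87690^(1/2) = 0.9364.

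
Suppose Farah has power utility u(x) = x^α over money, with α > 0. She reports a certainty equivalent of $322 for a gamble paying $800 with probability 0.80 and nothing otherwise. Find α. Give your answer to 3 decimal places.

α ≈ 0.245

EU(lottery) = 0.80·800^α + 0.20·0 = 0.80·800^α.
Equating: 322^α = 0.80·800^α, i.e. 0.4025^α = 0.80.
Taking logs: α·ln(322/800) = ln(0.80), so α = -0.223144 / -0.910060 ≈ 0.245.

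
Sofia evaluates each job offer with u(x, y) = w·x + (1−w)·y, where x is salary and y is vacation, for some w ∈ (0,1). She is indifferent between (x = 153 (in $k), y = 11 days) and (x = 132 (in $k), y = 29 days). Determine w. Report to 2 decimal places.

w = 0.46

Indifference: w·153 + (1−w)·11 = w·132 + (1−w)·29.
w·(153−132) = (1−w)·(29−11), i.e. w·21 = (1−w)·18.
The marginal rate of substitution is 18/21, so w = 18/(21+18) = 0.46.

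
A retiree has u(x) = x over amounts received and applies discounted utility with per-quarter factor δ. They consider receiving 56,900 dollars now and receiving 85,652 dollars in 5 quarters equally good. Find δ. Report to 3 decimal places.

Indifference means u(56900) = δ^5 · u(85652), so δ^5 = u(56900)/u(85652).
With u(x) = x: δ^5 = 56900/85652 = 0.66432.
Taking the 5th root: δ = 0.66432^(1/5) ≈ 0.921.

δ ≈ 0.921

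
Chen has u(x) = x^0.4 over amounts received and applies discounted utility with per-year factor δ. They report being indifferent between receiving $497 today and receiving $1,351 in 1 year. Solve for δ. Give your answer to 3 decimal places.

δ ≈ 0.670

Indifference means u(497) = δ · u(1351), so δ = u(497)/u(1351).
With u(x) = x^0.4: δ = 497^0.4/1351^0.4 = (497/1351)^0.4 = 0.67032.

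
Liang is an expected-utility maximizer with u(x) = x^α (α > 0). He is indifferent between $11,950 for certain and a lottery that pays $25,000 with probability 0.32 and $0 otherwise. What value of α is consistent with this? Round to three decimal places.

Since u(0) = 0, the lottery's EU is 0.32·25000^α.
Equating: 11950^α = 0.32·25000^α, i.e. 0.4780^α = 0.32.
Take logs: α = ln 0.32 / ln(11950/25000) ≈ 1.54365.

α ≈ 1.544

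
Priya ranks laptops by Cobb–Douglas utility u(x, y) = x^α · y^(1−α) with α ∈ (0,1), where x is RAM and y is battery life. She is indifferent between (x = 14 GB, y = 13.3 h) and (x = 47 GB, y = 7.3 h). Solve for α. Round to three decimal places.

Set the two utilities equal: 14^α·13.3^(1−α) = 47^α·7.3^(1−α).
(14/47)^α = (7.3/13.3)^(1−α); take logs: α·ln(14/47) = (1−α)·ln(7.3/13.3), i.e. α·-1.211090 = (1−α)·-0.599890.
With A = -1.211090 and B = -0.599890: α·A = (1−α)·B, so α = B/(A+B) = -0.599890/-1.810980 ≈ 0.331.

α ≈ 0.331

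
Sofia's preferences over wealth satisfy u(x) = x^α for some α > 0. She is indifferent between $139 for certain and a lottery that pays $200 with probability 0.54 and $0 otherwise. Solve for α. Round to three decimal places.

EU(lottery) = 0.54·200^α + 0.46·0 = 0.54·200^α.
Indifference: 139^α = 0.54·200^α, so (139/200)^α = 0.54.
α = ln(0.54) / ln(139/200) = -0.616186/-0.363843 ≈ 1.694.

α ≈ 1.694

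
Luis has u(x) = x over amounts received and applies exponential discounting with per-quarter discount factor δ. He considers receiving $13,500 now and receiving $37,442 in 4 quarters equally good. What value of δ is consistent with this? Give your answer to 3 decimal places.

δ ≈ 0.775

Equating discounted utilities: u(13500) = δ^4·u(37442) ⇒ δ^4 = u(13500)/u(37442).
With u(x) = x: δ^4 = 13500/37442 = 0.36056.
Taking the 4th root: δ = 0.36056^(1/4) ≈ 0.775.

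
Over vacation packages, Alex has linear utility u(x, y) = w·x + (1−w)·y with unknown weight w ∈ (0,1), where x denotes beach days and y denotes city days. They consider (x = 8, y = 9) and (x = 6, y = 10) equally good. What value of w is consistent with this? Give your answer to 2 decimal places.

w = 0.33

Equating utilities: w·8 + (1−w)·9 = w·6 + (1−w)·10.
Rearranging, 2·w − 1·(1−w) = 0.
So w/(1−w) = 1/2 = 0.5000, giving w = 1/(2+1) = 0.33.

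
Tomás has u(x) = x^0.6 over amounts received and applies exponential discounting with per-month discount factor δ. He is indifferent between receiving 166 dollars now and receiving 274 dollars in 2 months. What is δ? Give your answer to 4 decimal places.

δ ≈ 0.8604

Equating discounted utilities: u(166) = δ^2·u(274) ⇒ δ^2 = u(166)/u(274).
With u(x) = x^0.6: δ^2 = 166^0.6/274^0.6 = (166/274)^0.6 = 0.74031.
Hence δ = (0.74031)^(1/2) = 0.860414.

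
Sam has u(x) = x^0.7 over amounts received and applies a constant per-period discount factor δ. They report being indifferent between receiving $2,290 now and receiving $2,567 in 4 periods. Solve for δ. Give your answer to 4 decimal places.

The payoff in 4 periods is discounted by δ^4, so u(2290) = δ^4·u(2567) and δ^4 = u(2290)/u(2567).
With u(x) = x^0.7: δ^4 = 2290^0.7/2567^0.7 = (2290/2567)^0.7 = 0.92318.
Taking the 4th root: δ = 0.92318^(1/4) ≈ 0.9802.

δ ≈ 0.9802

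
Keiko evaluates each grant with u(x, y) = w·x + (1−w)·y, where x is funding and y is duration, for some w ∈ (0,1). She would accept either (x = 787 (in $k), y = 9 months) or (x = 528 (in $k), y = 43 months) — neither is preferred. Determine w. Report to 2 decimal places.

w = 0.12

Equating utilities: w·787 + (1−w)·9 = w·528 + (1−w)·43.
w·(787−528) = (1−w)·(43−9), i.e. w·259 = (1−w)·34.
The marginal rate of substitution is 34/259, so w = 34/(259+34) = 0.12.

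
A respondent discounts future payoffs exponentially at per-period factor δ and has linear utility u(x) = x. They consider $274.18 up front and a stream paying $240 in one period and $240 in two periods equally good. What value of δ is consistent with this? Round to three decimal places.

δ ≈ 0.680

The stream is worth 240δ + 240δ² today, so 240δ + 240δ² = 274.18.
Rearranged: 240δ² + 240δ − 274.18 = 0.
By the quadratic formula (taking the positive root), δ = (−240 + √320812.80) / 480 ≈ 0.680.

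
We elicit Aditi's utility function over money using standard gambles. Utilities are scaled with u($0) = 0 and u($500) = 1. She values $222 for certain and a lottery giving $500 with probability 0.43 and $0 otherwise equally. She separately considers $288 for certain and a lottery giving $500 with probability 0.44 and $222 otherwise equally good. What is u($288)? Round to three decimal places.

0.681

From the first indifference, u($222) = 0.43·u($500) + 0.57·u($0) = 0.43·1 + 0.57·0 = 0.43.
Then u($288) = 0.44·u($500) + 0.56·u($222) = 0.44·1.00 + 0.56·0.43 = 0.6808.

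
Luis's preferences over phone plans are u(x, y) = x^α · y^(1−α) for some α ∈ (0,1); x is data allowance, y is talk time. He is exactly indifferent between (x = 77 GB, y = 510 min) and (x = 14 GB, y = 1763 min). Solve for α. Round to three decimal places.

α ≈ 0.421

Indifference: 77^α · 510^(1−α) = 14^α · 1763^(1−α).
(77/14)^α = (1763/510)^(1−α); take logs: α·ln(77/14) = (1−α)·ln(1763/510), i.e. α·1.704748 = (1−α)·1.240361.
With A = 1.704748 and B = 1.240361: α·A = (1−α)·B, so α = B/(A+B) = 1.240361/2.945109 ≈ 0.421.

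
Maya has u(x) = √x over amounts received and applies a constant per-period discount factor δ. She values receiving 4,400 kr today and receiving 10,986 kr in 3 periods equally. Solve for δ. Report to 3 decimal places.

δ ≈ 0.859

The payoff in 3 periods is discounted by δ^3, so u(4400) = δ^3·u(10986) and δ^3 = u(4400)/u(10986).
With u(x) = √x: δ^3 = √4400/√10986 = √(4400/10986) = 0.63286.
So δ = 0.63286^(1/3) ≈ 0.859.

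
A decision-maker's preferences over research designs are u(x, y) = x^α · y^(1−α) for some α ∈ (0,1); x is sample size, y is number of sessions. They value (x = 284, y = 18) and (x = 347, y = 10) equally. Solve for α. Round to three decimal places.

α ≈ 0.746

Indifference: 284^α · 18^(1−α) = 347^α · 10^(1−α).
Taking logs: α·ln 284 + (1−α)·ln 18 = α·ln 347 + (1−α)·ln 10, i.e. α·-0.200351 = (1−α)·-0.587787.
Thus α·(-0.788138) = -0.587787, so α = -0.587787/-0.788138 ≈ 0.746.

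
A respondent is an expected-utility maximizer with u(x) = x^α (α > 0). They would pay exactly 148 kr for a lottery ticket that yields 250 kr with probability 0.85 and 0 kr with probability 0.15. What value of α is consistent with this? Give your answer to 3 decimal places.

EU(lottery) = 0.85·250^α + 0.15·0 = 0.85·250^α.
Equating: 148^α = 0.85·250^α, i.e. 0.5920^α = 0.85.
Take logs: α = ln 0.85 / ln(148/250) ≈ 0.31000.

α ≈ 0.310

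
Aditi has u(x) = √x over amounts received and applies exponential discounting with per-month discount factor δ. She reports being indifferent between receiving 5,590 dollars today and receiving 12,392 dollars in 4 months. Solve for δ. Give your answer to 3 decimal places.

Indifference means u(5590) = δ^4 · u(12392), so δ^4 = u(5590)/u(12392).
Since u(x) = √x, δ^4 = √(5590/12392) = 0.67164.
So δ = 0.67164^(1/4) ≈ 0.905.

δ ≈ 0.905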